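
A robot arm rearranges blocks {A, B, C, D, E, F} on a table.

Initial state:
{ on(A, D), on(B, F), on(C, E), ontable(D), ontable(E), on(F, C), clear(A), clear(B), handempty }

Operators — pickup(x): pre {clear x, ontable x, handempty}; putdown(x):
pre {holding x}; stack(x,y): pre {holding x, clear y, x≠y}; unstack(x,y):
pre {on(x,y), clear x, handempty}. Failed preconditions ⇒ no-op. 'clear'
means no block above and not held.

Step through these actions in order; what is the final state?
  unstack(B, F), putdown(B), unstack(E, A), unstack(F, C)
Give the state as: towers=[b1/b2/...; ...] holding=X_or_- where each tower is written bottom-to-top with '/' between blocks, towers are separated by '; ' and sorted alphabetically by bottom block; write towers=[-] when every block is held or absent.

step 1 (unstack(B, F)): towers=[D/A; E/C/F] holding=B
step 2 (putdown(B)): towers=[B; D/A; E/C/F] holding=-
step 3 (unstack(E, A)) [no-op]: towers=[B; D/A; E/C/F] holding=-
step 4 (unstack(F, C)): towers=[B; D/A; E/C] holding=F

towers=[B; D/A; E/C] holding=F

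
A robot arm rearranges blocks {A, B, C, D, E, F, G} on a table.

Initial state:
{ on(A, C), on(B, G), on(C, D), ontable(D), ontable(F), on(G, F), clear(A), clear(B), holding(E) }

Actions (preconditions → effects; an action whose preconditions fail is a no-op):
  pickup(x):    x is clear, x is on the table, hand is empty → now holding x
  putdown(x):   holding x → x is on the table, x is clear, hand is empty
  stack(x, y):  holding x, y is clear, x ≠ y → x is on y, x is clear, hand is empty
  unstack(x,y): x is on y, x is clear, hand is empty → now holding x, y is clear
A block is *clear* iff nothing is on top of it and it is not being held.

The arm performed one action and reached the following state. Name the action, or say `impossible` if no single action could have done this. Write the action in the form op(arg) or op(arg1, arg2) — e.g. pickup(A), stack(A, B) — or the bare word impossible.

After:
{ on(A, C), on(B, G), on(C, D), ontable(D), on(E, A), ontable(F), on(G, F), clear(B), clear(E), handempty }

target: towers=[D/C/A/E; F/G/B] holding=-
        putdown(E) → towers=[D/C/A; E; F/G/B] holding=-
       stack(E, B) → towers=[D/C/A; F/G/B/E] holding=-
       stack(E, A) → towers=[D/C/A/E; F/G/B] holding=-  ← match

stack(E, A)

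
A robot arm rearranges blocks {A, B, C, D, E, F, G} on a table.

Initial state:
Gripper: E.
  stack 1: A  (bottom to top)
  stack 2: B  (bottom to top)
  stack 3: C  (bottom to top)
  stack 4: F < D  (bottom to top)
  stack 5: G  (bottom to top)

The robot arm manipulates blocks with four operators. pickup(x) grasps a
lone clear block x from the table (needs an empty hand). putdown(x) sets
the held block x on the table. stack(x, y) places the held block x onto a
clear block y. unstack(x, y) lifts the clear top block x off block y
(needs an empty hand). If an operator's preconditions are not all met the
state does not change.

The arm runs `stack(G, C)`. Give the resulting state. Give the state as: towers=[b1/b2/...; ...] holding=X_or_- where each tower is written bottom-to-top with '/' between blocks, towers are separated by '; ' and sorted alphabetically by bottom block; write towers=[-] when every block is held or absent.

towers=[A; B; C; F/D; G] holding=E

before: towers=[A; B; C; F/D; G] holding=E
pre[stack(G, C)]: holding(G) fail, clear(C) ok, G≠C ok
holding(G) unmet → stack(G, C) is a no-op
after:  towers=[A; B; C; F/D; G] holding=E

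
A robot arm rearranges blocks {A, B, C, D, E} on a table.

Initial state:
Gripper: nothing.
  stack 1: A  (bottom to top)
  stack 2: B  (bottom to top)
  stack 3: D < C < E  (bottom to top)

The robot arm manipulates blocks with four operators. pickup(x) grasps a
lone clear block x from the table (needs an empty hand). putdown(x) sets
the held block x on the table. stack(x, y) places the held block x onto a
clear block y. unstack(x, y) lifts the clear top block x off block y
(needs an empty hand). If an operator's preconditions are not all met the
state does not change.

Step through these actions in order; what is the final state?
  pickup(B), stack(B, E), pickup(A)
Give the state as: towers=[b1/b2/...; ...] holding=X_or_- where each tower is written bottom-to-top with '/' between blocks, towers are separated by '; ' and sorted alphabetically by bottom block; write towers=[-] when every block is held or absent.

step 1 (pickup(B)): towers=[A; D/C/E] holding=B
step 2 (stack(B, E)): towers=[A; D/C/E/B] holding=-
step 3 (pickup(A)): towers=[D/C/E/B] holding=A

towers=[D/C/E/B] holding=A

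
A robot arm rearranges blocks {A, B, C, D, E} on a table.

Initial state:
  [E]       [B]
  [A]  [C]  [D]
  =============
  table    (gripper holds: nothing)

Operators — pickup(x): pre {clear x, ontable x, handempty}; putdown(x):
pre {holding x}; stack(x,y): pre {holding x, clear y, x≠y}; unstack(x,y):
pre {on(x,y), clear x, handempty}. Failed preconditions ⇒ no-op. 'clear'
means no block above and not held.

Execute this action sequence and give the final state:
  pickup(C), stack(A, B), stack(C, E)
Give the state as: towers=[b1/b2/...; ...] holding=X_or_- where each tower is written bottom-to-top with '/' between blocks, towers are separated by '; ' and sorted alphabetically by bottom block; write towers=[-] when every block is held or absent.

towers=[A/E/C; D/B] holding=-

step 1 (pickup(C)): towers=[A/E; D/B] holding=C
step 2 (stack(A, B)) [no-op]: towers=[A/E; D/B] holding=C
step 3 (stack(C, E)): towers=[A/E/C; D/B] holding=-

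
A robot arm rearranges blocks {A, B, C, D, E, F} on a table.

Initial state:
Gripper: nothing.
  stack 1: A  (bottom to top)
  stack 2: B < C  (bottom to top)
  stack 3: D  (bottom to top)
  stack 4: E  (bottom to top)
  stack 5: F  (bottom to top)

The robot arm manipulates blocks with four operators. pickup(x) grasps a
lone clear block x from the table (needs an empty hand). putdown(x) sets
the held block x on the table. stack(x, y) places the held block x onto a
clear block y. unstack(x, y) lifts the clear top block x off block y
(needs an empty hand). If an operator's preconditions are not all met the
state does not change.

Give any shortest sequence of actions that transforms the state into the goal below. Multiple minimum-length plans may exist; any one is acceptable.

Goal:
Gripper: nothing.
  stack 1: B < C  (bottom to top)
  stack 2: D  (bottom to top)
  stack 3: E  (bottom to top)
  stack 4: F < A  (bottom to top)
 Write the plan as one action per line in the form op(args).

step 1 (pickup(A)): towers=[B/C; D; E; F] holding=A
step 2 (stack(A, F)): towers=[B/C; D; E; F/A] holding=-
goal check: towers=[B/C; D; E; F/A] holding=- — reached (length 2, optimal by BFS)

pickup(A)
stack(A, F)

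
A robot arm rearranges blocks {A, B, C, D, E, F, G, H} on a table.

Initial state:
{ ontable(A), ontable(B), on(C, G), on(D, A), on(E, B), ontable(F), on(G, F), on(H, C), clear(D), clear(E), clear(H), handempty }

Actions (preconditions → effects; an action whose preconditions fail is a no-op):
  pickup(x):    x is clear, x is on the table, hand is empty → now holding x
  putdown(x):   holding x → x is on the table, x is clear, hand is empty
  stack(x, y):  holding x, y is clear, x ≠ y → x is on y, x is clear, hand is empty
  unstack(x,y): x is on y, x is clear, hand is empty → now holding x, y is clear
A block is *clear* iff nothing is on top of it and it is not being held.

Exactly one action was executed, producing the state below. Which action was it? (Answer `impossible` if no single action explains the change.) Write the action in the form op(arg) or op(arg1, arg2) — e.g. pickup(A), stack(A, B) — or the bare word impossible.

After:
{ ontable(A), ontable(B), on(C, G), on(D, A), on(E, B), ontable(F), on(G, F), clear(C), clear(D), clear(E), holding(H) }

target: towers=[A/D; B/E; F/G/C] holding=H
     unstack(E, B) → towers=[A/D; B; F/G/C/H] holding=E
     unstack(H, C) → towers=[A/D; B/E; F/G/C] holding=H  ← match
     unstack(D, A) → towers=[A; B/E; F/G/C/H] holding=D

unstack(H, C)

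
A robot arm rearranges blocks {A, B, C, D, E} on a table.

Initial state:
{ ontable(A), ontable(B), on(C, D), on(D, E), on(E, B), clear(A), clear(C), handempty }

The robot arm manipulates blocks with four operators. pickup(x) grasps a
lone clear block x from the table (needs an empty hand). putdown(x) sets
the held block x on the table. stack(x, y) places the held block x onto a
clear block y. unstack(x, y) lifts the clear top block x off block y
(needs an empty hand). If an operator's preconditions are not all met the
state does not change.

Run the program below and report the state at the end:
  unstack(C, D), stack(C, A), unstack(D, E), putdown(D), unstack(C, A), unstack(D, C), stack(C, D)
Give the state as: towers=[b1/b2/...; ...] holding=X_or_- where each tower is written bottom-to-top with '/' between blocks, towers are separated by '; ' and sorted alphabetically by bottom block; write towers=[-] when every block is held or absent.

towers=[A; B/E; D/C] holding=-

step 1 (unstack(C, D)): towers=[A; B/E/D] holding=C
step 2 (stack(C, A)): towers=[A/C; B/E/D] holding=-
step 3 (unstack(D, E)): towers=[A/C; B/E] holding=D
step 4 (putdown(D)): towers=[A/C; B/E; D] holding=-
step 5 (unstack(C, A)): towers=[A; B/E; D] holding=C
step 6 (unstack(D, C)) [no-op]: towers=[A; B/E; D] holding=C
step 7 (stack(C, D)): towers=[A; B/E; D/C] holding=-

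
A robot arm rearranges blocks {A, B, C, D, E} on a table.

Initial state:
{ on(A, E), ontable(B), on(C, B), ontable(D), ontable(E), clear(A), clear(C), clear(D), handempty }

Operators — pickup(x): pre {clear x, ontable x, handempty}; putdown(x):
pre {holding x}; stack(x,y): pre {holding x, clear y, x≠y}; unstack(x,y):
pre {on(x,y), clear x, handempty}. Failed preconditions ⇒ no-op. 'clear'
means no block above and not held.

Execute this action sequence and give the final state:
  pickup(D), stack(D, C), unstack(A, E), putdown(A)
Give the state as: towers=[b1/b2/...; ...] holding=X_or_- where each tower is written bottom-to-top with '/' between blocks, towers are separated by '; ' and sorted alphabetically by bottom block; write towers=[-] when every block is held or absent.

step 1 (pickup(D)): towers=[B/C; E/A] holding=D
step 2 (stack(D, C)): towers=[B/C/D; E/A] holding=-
step 3 (unstack(A, E)): towers=[B/C/D; E] holding=A
step 4 (putdown(A)): towers=[A; B/C/D; E] holding=-

towers=[A; B/C/D; E] holding=-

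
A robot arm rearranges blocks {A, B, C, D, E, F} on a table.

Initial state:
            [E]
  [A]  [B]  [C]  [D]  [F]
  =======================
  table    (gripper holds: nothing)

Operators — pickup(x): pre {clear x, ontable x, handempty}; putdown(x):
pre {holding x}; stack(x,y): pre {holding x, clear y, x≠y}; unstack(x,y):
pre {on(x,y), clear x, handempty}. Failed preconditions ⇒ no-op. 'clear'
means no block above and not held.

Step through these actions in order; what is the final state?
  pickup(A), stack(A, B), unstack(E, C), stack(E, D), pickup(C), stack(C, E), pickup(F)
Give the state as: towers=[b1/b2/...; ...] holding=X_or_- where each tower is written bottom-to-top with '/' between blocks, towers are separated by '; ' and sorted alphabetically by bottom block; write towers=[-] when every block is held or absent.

step 1 (pickup(A)): towers=[B; C/E; D; F] holding=A
step 2 (stack(A, B)): towers=[B/A; C/E; D; F] holding=-
step 3 (unstack(E, C)): towers=[B/A; C; D; F] holding=E
step 4 (stack(E, D)): towers=[B/A; C; D/E; F] holding=-
step 5 (pickup(C)): towers=[B/A; D/E; F] holding=C
step 6 (stack(C, E)): towers=[B/A; D/E/C; F] holding=-
step 7 (pickup(F)): towers=[B/A; D/E/C] holding=F

towers=[B/A; D/E/C] holding=F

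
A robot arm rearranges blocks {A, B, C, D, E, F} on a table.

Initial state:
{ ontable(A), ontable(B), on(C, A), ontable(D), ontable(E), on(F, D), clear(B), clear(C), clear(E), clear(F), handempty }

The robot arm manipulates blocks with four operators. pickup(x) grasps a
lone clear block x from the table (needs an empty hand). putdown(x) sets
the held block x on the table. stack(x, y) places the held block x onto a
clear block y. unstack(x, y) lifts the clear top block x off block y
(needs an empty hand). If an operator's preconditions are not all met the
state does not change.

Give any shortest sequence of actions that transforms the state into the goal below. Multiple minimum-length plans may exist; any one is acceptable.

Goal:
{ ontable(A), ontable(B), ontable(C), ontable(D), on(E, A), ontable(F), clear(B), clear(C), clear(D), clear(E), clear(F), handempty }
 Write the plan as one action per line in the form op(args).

unstack(F, D)
putdown(F)
unstack(C, A)
putdown(C)
pickup(E)
stack(E, A)

step 1 (unstack(F, D)): towers=[A/C; B; D; E] holding=F
step 2 (putdown(F)): towers=[A/C; B; D; E; F] holding=-
step 3 (unstack(C, A)): towers=[A; B; D; E; F] holding=C
step 4 (putdown(C)): towers=[A; B; C; D; E; F] holding=-
step 5 (pickup(E)): towers=[A; B; C; D; F] holding=E
step 6 (stack(E, A)): towers=[A/E; B; C; D; F] holding=-
goal check: towers=[A/E; B; C; D; F] holding=- — reached (length 6, optimal by BFS)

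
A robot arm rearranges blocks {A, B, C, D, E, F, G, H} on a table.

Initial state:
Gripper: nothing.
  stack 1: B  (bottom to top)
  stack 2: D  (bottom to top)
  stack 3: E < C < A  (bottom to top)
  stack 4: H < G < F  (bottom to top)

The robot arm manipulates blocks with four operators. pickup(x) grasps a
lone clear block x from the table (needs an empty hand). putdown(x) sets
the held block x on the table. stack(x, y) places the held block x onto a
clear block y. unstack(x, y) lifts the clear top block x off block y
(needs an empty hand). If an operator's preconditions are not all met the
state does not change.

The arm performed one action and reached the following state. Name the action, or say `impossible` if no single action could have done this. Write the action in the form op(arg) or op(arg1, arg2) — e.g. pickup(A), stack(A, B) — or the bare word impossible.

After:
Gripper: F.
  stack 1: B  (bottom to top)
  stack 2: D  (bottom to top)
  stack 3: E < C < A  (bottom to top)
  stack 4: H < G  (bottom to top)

unstack(F, G)

target: towers=[B; D; E/C/A; H/G] holding=F
     unstack(A, C) → towers=[B; D; E/C; H/G/F] holding=A
         pickup(B) → towers=[D; E/C/A; H/G/F] holding=B
     unstack(F, G) → towers=[B; D; E/C/A; H/G] holding=F  ← match
         pickup(D) → towers=[B; E/C/A; H/G/F] holding=D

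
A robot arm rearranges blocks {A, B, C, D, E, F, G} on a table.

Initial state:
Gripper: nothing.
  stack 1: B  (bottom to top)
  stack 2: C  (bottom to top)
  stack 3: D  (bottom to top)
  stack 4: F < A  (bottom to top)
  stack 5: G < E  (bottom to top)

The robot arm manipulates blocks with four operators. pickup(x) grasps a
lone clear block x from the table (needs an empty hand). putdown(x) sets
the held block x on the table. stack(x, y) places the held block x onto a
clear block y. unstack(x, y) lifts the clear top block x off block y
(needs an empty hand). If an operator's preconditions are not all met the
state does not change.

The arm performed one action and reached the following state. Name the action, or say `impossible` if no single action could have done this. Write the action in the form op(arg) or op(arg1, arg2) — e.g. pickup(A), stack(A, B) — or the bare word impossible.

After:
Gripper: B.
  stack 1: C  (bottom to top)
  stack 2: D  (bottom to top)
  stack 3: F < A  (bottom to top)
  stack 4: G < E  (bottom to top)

target: towers=[C; D; F/A; G/E] holding=B
         pickup(B) → towers=[C; D; F/A; G/E] holding=B  ← match
         pickup(D) → towers=[B; C; F/A; G/E] holding=D
     unstack(A, F) → towers=[B; C; D; F; G/E] holding=A
     unstack(E, G) → towers=[B; C; D; F/A; G] holding=E
         pickup(C) → towers=[B; D; F/A; G/E] holding=C

pickup(B)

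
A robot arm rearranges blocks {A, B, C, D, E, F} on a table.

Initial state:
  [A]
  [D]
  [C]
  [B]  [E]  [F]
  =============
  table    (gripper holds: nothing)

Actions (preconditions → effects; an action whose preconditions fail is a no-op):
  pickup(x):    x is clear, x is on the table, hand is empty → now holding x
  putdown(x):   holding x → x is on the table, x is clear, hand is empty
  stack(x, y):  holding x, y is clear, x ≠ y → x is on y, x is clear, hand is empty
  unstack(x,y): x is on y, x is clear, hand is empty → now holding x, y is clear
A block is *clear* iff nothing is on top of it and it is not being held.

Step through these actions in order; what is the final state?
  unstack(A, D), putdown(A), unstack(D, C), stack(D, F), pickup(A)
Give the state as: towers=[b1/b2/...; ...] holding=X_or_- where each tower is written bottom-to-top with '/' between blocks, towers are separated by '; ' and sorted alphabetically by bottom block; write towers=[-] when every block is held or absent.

step 1 (unstack(A, D)): towers=[B/C/D; E; F] holding=A
step 2 (putdown(A)): towers=[A; B/C/D; E; F] holding=-
step 3 (unstack(D, C)): towers=[A; B/C; E; F] holding=D
step 4 (stack(D, F)): towers=[A; B/C; E; F/D] holding=-
step 5 (pickup(A)): towers=[B/C; E; F/D] holding=A

towers=[B/C; E; F/D] holding=A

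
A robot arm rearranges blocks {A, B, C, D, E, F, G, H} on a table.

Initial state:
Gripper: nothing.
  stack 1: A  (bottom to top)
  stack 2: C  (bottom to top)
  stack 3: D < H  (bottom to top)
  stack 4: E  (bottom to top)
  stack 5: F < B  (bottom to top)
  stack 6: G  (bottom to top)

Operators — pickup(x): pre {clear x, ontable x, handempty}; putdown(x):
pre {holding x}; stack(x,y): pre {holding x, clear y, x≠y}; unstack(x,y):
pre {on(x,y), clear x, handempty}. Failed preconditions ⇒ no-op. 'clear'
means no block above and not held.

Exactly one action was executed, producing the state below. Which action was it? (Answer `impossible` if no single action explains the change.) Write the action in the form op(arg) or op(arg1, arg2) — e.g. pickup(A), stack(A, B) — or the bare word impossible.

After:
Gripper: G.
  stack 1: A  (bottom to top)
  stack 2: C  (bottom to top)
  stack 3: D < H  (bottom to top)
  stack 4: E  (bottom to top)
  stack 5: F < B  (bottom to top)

target: towers=[A; C; D/H; E; F/B] holding=G
         pickup(G) → towers=[A; C; D/H; E; F/B] holding=G  ← match
         pickup(A) → towers=[C; D/H; E; F/B; G] holding=A
         pickup(E) → towers=[A; C; D/H; F/B; G] holding=E
     unstack(H, D) → towers=[A; C; D; E; F/B; G] holding=H
     unstack(B, F) → towers=[A; C; D/H; E; F; G] holding=B
         pickup(C) → towers=[A; D/H; E; F/B; G] holding=C

pickup(G)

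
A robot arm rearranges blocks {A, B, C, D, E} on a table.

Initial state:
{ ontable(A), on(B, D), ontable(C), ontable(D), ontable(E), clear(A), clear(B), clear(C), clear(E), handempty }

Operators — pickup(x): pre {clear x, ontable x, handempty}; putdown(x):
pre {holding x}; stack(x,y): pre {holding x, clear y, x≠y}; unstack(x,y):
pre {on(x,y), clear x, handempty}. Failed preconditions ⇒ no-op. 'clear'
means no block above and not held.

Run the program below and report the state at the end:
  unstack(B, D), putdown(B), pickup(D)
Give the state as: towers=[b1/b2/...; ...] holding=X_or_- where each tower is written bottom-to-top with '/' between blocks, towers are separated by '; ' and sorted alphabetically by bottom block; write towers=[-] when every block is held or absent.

step 1 (unstack(B, D)): towers=[A; C; D; E] holding=B
step 2 (putdown(B)): towers=[A; B; C; D; E] holding=-
step 3 (pickup(D)): towers=[A; B; C; E] holding=D

towers=[A; B; C; E] holding=D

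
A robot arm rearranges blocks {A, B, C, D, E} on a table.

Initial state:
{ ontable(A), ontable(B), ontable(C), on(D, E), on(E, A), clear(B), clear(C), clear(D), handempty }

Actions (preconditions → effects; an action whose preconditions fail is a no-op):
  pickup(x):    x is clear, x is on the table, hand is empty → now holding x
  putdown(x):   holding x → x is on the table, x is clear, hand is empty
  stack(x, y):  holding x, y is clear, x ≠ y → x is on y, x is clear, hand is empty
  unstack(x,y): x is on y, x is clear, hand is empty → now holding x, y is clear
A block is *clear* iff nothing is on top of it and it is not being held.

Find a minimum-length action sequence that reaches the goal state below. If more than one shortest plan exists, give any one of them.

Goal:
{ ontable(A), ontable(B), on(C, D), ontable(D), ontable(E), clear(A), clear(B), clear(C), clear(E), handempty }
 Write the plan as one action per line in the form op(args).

step 1 (unstack(D, E)): towers=[A/E; B; C] holding=D
step 2 (putdown(D)): towers=[A/E; B; C; D] holding=-
step 3 (unstack(E, A)): towers=[A; B; C; D] holding=E
step 4 (putdown(E)): towers=[A; B; C; D; E] holding=-
step 5 (pickup(C)): towers=[A; B; D; E] holding=C
step 6 (stack(C, D)): towers=[A; B; D/C; E] holding=-
goal check: towers=[A; B; D/C; E] holding=- — reached (length 6, optimal by BFS)

unstack(D, E)
putdown(D)
unstack(E, A)
putdown(E)
pickup(C)
stack(C, D)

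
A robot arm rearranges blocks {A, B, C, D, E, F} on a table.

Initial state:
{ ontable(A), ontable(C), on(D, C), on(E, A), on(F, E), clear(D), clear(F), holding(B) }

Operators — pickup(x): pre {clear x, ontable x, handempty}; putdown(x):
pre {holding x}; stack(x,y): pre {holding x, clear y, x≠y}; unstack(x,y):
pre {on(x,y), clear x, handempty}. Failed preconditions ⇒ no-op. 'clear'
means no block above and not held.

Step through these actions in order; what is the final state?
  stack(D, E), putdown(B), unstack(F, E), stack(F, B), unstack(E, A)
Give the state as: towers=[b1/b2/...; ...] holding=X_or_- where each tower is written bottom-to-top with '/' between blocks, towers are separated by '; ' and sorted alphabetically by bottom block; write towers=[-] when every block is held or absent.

step 1 (stack(D, E)) [no-op]: towers=[A/E/F; C/D] holding=B
step 2 (putdown(B)): towers=[A/E/F; B; C/D] holding=-
step 3 (unstack(F, E)): towers=[A/E; B; C/D] holding=F
step 4 (stack(F, B)): towers=[A/E; B/F; C/D] holding=-
step 5 (unstack(E, A)): towers=[A; B/F; C/D] holding=E

towers=[A; B/F; C/D] holding=E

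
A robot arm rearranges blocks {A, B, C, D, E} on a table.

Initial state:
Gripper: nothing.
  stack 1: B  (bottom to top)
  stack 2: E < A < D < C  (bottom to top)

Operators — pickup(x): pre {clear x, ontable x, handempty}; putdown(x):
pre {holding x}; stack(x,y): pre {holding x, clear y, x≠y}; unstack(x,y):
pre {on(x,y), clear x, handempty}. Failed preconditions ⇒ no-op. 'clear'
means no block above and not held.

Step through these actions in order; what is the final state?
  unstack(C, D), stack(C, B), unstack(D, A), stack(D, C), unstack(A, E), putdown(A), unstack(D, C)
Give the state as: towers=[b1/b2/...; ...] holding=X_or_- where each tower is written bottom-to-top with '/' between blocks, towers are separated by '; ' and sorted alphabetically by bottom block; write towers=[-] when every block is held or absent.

towers=[A; B/C; E] holding=D

step 1 (unstack(C, D)): towers=[B; E/A/D] holding=C
step 2 (stack(C, B)): towers=[B/C; E/A/D] holding=-
step 3 (unstack(D, A)): towers=[B/C; E/A] holding=D
step 4 (stack(D, C)): towers=[B/C/D; E/A] holding=-
step 5 (unstack(A, E)): towers=[B/C/D; E] holding=A
step 6 (putdown(A)): towers=[A; B/C/D; E] holding=-
step 7 (unstack(D, C)): towers=[A; B/C; E] holding=D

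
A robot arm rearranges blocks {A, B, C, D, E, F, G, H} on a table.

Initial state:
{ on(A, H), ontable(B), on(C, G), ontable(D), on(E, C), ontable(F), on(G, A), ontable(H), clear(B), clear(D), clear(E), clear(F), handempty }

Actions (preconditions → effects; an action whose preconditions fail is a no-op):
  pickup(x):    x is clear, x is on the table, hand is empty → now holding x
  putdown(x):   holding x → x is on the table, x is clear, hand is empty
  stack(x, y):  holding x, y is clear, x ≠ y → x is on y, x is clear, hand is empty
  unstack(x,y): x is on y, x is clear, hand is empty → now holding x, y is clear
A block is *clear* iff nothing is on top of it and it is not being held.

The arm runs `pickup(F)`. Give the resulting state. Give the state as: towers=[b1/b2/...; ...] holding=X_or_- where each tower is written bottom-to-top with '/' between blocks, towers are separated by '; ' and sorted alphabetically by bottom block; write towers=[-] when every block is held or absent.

before: towers=[B; D; F; H/A/G/C/E] holding=-
pre[pickup(F)]: clear(F) ok, ontable(F) ok, handempty ok
all met → apply pickup(F)
after:  towers=[B; D; H/A/G/C/E] holding=F

towers=[B; D; H/A/G/C/E] holding=F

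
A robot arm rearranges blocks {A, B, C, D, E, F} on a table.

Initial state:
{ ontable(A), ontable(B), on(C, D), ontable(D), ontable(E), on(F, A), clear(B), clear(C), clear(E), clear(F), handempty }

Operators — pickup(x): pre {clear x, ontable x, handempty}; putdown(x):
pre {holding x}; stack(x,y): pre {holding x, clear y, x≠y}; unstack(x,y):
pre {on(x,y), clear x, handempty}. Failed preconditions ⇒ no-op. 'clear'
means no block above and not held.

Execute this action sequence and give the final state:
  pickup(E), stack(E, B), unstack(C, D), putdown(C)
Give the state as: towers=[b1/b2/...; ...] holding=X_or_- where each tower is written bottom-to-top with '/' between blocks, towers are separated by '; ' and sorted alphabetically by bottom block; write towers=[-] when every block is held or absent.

towers=[A/F; B/E; C; D] holding=-

step 1 (pickup(E)): towers=[A/F; B; D/C] holding=E
step 2 (stack(E, B)): towers=[A/F; B/E; D/C] holding=-
step 3 (unstack(C, D)): towers=[A/F; B/E; D] holding=C
step 4 (putdown(C)): towers=[A/F; B/E; C; D] holding=-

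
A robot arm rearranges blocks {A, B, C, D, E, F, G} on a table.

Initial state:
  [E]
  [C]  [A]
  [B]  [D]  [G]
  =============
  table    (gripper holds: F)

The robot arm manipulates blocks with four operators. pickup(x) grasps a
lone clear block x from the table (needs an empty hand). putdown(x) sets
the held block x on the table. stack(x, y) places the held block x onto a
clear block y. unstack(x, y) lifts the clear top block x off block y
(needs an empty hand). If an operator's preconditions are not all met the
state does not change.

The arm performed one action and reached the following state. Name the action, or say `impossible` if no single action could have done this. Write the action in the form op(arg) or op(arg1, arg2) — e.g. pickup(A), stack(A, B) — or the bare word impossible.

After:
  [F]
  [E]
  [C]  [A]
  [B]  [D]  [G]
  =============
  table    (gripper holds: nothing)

stack(F, E)

target: towers=[B/C/E/F; D/A; G] holding=-
        putdown(F) → towers=[B/C/E; D/A; F; G] holding=-
       stack(F, G) → towers=[B/C/E; D/A; G/F] holding=-
       stack(F, A) → towers=[B/C/E; D/A/F; G] holding=-
       stack(F, E) → towers=[B/C/E/F; D/A; G] holding=-  ← match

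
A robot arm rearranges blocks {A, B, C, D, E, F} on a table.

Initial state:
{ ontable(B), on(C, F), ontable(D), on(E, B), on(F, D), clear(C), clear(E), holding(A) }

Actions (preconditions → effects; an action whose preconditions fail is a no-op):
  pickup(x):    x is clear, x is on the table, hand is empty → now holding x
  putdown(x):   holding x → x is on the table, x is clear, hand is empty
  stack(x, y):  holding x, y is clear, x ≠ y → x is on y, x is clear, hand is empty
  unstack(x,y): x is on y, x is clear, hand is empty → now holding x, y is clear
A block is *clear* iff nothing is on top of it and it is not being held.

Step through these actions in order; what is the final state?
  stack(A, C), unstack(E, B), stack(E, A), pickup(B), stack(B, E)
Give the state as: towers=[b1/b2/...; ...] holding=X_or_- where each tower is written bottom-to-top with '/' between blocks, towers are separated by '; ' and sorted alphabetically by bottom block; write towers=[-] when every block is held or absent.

towers=[D/F/C/A/E/B] holding=-

step 1 (stack(A, C)): towers=[B/E; D/F/C/A] holding=-
step 2 (unstack(E, B)): towers=[B; D/F/C/A] holding=E
step 3 (stack(E, A)): towers=[B; D/F/C/A/E] holding=-
step 4 (pickup(B)): towers=[D/F/C/A/E] holding=B
step 5 (stack(B, E)): towers=[D/F/C/A/E/B] holding=-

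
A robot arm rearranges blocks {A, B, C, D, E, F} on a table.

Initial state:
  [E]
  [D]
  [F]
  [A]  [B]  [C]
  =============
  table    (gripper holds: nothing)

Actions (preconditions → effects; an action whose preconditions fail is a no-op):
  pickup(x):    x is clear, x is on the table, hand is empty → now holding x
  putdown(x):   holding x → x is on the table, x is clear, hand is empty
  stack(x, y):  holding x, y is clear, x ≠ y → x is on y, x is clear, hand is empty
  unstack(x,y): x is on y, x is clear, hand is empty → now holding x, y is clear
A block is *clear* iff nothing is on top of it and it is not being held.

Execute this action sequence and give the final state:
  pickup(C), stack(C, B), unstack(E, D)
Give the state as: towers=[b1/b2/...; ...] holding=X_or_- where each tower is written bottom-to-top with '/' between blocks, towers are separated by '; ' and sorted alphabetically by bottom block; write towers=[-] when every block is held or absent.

towers=[A/F/D; B/C] holding=E

step 1 (pickup(C)): towers=[A/F/D/E; B] holding=C
step 2 (stack(C, B)): towers=[A/F/D/E; B/C] holding=-
step 3 (unstack(E, D)): towers=[A/F/D; B/C] holding=E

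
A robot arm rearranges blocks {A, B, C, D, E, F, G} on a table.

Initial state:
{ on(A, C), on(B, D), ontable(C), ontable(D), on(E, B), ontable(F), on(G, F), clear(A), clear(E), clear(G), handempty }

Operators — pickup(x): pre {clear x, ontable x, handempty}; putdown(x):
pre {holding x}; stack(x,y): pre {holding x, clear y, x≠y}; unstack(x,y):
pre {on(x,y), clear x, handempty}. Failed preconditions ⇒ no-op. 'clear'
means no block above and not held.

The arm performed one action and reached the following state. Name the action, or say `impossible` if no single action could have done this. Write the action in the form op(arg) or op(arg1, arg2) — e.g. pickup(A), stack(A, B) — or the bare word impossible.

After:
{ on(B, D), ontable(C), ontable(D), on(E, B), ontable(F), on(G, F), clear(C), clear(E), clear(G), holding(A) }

target: towers=[C; D/B/E; F/G] holding=A
     unstack(G, F) → towers=[C/A; D/B/E; F] holding=G
     unstack(A, C) → towers=[C; D/B/E; F/G] holding=A  ← match
     unstack(E, B) → towers=[C/A; D/B; F/G] holding=E

unstack(A, C)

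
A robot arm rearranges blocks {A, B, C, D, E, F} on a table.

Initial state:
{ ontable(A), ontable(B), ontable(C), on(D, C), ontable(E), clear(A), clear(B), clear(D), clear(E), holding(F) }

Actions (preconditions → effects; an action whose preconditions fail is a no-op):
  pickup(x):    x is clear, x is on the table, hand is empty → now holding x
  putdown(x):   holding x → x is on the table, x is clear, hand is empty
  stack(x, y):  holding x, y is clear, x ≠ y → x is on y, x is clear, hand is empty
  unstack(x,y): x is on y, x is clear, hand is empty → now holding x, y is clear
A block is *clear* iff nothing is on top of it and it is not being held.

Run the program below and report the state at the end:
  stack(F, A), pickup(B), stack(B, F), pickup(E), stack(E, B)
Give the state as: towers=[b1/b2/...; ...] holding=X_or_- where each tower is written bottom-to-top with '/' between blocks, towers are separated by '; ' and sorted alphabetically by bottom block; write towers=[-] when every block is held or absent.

step 1 (stack(F, A)): towers=[A/F; B; C/D; E] holding=-
step 2 (pickup(B)): towers=[A/F; C/D; E] holding=B
step 3 (stack(B, F)): towers=[A/F/B; C/D; E] holding=-
step 4 (pickup(E)): towers=[A/F/B; C/D] holding=E
step 5 (stack(E, B)): towers=[A/F/B/E; C/D] holding=-

towers=[A/F/B/E; C/D] holding=-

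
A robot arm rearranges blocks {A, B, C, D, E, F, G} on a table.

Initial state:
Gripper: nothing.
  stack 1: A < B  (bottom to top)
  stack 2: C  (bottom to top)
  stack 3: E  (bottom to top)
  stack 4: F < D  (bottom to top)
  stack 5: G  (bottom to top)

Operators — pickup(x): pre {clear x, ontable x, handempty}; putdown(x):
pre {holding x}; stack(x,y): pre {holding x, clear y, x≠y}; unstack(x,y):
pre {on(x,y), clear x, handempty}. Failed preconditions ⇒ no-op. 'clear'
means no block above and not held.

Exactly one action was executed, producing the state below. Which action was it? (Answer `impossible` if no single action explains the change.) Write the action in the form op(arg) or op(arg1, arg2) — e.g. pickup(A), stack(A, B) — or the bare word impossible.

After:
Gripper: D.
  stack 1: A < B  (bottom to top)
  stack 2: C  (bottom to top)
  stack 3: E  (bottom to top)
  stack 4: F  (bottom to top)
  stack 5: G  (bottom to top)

unstack(D, F)

target: towers=[A/B; C; E; F; G] holding=D
     unstack(B, A) → towers=[A; C; E; F/D; G] holding=B
         pickup(G) → towers=[A/B; C; E; F/D] holding=G
     unstack(D, F) → towers=[A/B; C; E; F; G] holding=D  ← match
         pickup(E) → towers=[A/B; C; F/D; G] holding=E
         pickup(C) → towers=[A/B; E; F/D; G] holding=C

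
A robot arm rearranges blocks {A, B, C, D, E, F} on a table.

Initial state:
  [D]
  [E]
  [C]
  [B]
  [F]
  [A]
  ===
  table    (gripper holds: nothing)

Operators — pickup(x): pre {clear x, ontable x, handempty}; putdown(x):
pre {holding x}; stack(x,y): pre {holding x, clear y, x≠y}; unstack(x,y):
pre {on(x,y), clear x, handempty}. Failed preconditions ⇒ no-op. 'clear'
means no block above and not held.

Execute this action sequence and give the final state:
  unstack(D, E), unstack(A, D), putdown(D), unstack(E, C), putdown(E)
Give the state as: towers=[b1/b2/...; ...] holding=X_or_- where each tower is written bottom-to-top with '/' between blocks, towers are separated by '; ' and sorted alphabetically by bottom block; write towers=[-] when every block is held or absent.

step 1 (unstack(D, E)): towers=[A/F/B/C/E] holding=D
step 2 (unstack(A, D)) [no-op]: towers=[A/F/B/C/E] holding=D
step 3 (putdown(D)): towers=[A/F/B/C/E; D] holding=-
step 4 (unstack(E, C)): towers=[A/F/B/C; D] holding=E
step 5 (putdown(E)): towers=[A/F/B/C; D; E] holding=-

towers=[A/F/B/C; D; E] holding=-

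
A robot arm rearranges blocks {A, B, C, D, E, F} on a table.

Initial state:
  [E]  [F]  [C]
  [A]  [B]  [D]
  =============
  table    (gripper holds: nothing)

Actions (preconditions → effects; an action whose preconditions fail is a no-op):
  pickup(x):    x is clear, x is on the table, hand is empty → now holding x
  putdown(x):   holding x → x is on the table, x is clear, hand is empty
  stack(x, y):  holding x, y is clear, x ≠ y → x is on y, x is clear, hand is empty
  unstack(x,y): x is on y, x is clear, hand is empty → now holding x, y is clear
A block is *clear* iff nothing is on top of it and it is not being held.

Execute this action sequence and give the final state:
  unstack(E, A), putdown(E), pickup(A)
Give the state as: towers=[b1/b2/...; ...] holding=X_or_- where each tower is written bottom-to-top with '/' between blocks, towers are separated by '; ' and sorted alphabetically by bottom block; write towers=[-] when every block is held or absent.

towers=[B/F; D/C; E] holding=A

step 1 (unstack(E, A)): towers=[A; B/F; D/C] holding=E
step 2 (putdown(E)): towers=[A; B/F; D/C; E] holding=-
step 3 (pickup(A)): towers=[B/F; D/C; E] holding=A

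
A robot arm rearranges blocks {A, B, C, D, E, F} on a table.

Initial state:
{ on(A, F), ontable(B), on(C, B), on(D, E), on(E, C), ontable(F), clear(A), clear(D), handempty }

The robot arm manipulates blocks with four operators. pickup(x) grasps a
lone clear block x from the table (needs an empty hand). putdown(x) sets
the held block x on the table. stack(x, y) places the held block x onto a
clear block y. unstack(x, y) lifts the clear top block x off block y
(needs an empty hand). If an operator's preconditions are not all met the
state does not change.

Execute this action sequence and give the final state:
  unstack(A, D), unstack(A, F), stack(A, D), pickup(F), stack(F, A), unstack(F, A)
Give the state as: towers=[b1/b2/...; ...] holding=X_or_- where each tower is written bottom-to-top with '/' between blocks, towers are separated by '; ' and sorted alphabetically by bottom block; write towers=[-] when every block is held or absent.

towers=[B/C/E/D/A] holding=F

step 1 (unstack(A, D)) [no-op]: towers=[B/C/E/D; F/A] holding=-
step 2 (unstack(A, F)): towers=[B/C/E/D; F] holding=A
step 3 (stack(A, D)): towers=[B/C/E/D/A; F] holding=-
step 4 (pickup(F)): towers=[B/C/E/D/A] holding=F
step 5 (stack(F, A)): towers=[B/C/E/D/A/F] holding=-
step 6 (unstack(F, A)): towers=[B/C/E/D/A] holding=F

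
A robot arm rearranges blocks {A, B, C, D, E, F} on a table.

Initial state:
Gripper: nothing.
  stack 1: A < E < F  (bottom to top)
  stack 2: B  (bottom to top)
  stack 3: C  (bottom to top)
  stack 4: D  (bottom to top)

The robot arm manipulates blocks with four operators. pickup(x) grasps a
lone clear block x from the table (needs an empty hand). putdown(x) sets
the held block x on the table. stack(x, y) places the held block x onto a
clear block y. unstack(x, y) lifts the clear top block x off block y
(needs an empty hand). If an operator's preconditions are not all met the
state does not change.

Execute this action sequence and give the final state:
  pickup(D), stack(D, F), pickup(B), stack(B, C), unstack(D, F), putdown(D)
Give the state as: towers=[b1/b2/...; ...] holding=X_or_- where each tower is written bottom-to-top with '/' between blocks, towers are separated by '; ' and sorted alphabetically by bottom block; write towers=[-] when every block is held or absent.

step 1 (pickup(D)): towers=[A/E/F; B; C] holding=D
step 2 (stack(D, F)): towers=[A/E/F/D; B; C] holding=-
step 3 (pickup(B)): towers=[A/E/F/D; C] holding=B
step 4 (stack(B, C)): towers=[A/E/F/D; C/B] holding=-
step 5 (unstack(D, F)): towers=[A/E/F; C/B] holding=D
step 6 (putdown(D)): towers=[A/E/F; C/B; D] holding=-

towers=[A/E/F; C/B; D] holding=-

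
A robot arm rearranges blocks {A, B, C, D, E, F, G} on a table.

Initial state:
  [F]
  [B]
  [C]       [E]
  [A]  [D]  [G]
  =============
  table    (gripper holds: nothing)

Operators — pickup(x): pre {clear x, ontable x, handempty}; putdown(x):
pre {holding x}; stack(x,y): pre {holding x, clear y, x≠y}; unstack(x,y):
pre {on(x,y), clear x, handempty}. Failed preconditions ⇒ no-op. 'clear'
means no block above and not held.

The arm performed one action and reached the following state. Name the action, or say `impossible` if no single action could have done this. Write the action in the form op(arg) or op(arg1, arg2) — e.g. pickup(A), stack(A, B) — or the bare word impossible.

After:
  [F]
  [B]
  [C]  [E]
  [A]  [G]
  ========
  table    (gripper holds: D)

pickup(D)

target: towers=[A/C/B/F; G/E] holding=D
     unstack(F, B) → towers=[A/C/B; D; G/E] holding=F
         pickup(D) → towers=[A/C/B/F; G/E] holding=D  ← match
     unstack(E, G) → towers=[A/C/B/F; D; G] holding=E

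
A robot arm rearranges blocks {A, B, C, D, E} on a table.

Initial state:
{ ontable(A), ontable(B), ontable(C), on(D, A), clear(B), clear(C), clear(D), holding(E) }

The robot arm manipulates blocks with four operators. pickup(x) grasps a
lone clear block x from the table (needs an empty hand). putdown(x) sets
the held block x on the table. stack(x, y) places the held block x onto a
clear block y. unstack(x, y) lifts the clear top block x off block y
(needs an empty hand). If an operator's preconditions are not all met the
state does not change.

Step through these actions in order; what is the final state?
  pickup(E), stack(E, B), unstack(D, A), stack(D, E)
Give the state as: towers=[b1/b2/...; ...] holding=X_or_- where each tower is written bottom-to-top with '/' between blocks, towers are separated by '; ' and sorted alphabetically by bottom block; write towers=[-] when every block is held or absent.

towers=[A; B/E/D; C] holding=-

step 1 (pickup(E)) [no-op]: towers=[A/D; B; C] holding=E
step 2 (stack(E, B)): towers=[A/D; B/E; C] holding=-
step 3 (unstack(D, A)): towers=[A; B/E; C] holding=D
step 4 (stack(D, E)): towers=[A; B/E/D; C] holding=-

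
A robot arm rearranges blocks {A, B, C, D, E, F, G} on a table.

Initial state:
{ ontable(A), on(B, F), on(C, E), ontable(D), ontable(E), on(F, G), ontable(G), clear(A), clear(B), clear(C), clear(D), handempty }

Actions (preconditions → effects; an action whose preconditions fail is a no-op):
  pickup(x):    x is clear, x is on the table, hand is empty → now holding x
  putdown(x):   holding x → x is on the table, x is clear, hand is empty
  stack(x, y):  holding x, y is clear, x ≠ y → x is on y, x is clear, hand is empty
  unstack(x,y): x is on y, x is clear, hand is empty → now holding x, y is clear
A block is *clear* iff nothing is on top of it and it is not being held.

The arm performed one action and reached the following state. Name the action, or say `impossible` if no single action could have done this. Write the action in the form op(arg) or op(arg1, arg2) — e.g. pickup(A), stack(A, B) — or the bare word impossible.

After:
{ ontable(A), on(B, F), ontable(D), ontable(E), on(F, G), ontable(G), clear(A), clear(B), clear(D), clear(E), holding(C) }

unstack(C, E)

target: towers=[A; D; E; G/F/B] holding=C
     unstack(B, F) → towers=[A; D; E/C; G/F] holding=B
         pickup(D) → towers=[A; E/C; G/F/B] holding=D
         pickup(A) → towers=[D; E/C; G/F/B] holding=A
     unstack(C, E) → towers=[A; D; E; G/F/B] holding=C  ← match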